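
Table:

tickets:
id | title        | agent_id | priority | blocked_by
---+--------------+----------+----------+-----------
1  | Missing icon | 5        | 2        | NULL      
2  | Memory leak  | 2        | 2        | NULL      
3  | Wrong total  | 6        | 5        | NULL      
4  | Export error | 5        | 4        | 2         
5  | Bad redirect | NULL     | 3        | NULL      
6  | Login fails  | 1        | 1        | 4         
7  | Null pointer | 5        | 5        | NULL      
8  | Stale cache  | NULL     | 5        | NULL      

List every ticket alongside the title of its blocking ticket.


This is a self-join: tickets is joined to a second copy of itself, matching each row's blocked_by to another row's id. Use LEFT JOIN so rows with blocked_by=NULL are kept.
  - ticket 1 (Missing icon): blocked_by=NULL -> NULL
  - ticket 2 (Memory leak): blocked_by=NULL -> NULL
  - ticket 3 (Wrong total): blocked_by=NULL -> NULL
  - ticket 4 (Export error): blocked_by=2 -> Memory leak
  - ticket 5 (Bad redirect): blocked_by=NULL -> NULL
  - ticket 6 (Login fails): blocked_by=4 -> Export error
  - ticket 7 (Null pointer): blocked_by=NULL -> NULL
  - ticket 8 (Stale cache): blocked_by=NULL -> NULL

SQL:
SELECT a.title AS item, b.title AS blocked_by
FROM tickets a
LEFT JOIN tickets b ON a.blocked_by = b.id

Result:
item         | blocked_by  
-------------+-------------
Missing icon | NULL        
Memory leak  | NULL        
Wrong total  | NULL        
Export error | Memory leak 
Bad redirect | NULL        
Login fails  | Export error
Null pointer | NULL        
Stale cache  | NULL        


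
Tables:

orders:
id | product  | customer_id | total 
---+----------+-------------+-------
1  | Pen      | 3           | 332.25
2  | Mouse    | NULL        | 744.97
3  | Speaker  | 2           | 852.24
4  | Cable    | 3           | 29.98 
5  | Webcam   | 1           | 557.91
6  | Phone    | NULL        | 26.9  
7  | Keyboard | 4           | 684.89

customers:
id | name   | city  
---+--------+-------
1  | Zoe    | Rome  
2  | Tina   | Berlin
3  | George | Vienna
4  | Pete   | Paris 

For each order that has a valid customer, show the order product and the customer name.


INNER JOIN keeps only orders rows whose customer_id matches an id in customers. Walk through each order:
  - order 1 (Pen): customer_id=3 -> matches George
  - order 2 (Mouse): customer_id=NULL, no match -> dropped
  - order 3 (Speaker): customer_id=2 -> matches Tina
  - order 4 (Cable): customer_id=3 -> matches George
  - order 5 (Webcam): customer_id=1 -> matches Zoe
  - order 6 (Phone): customer_id=NULL, no match -> dropped
  - order 7 (Keyboard): customer_id=4 -> matches Pete
So 2 of 7 rows are dropped.

SQL:
SELECT a.product, b.name AS customer
FROM orders a
INNER JOIN customers b ON a.customer_id = b.id

Result:
product  | customer
---------+---------
Pen      | George  
Speaker  | Tina    
Cable    | George  
Webcam   | Zoe     
Keyboard | Pete    


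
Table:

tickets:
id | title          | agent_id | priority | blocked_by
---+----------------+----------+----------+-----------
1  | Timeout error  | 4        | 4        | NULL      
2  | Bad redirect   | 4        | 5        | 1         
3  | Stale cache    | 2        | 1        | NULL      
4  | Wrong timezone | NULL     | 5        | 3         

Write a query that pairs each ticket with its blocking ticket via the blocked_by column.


This is a self-join: tickets is joined to a second copy of itself, matching each row's blocked_by to another row's id. Use LEFT JOIN so rows with blocked_by=NULL are kept.
  - ticket 1 (Timeout error): blocked_by=NULL -> NULL
  - ticket 2 (Bad redirect): blocked_by=1 -> Timeout error
  - ticket 3 (Stale cache): blocked_by=NULL -> NULL
  - ticket 4 (Wrong timezone): blocked_by=3 -> Stale cache

SQL:
SELECT a.title AS item, b.title AS blocked_by
FROM tickets a
LEFT JOIN tickets b ON a.blocked_by = b.id

Result:
item           | blocked_by   
---------------+--------------
Timeout error  | NULL         
Bad redirect   | Timeout error
Stale cache    | NULL         
Wrong timezone | Stale cache  


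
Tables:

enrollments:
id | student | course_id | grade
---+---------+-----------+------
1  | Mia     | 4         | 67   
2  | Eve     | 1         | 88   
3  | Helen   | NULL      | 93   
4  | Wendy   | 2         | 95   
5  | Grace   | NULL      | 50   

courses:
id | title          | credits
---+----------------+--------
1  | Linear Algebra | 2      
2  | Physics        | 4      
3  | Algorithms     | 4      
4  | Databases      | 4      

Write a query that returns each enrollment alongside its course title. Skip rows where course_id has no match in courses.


INNER JOIN keeps only enrollments rows whose course_id matches an id in courses. Walk through each enrollment:
  - enrollment 1 (Mia): course_id=4 -> matches Databases
  - enrollment 2 (Eve): course_id=1 -> matches Linear Algebra
  - enrollment 3 (Helen): course_id=NULL, no match -> dropped
  - enrollment 4 (Wendy): course_id=2 -> matches Physics
  - enrollment 5 (Grace): course_id=NULL, no match -> dropped
So 2 of 5 rows are dropped.

SQL:
SELECT a.student, b.title AS course
FROM enrollments a
INNER JOIN courses b ON a.course_id = b.id

Result:
student | course        
--------+---------------
Mia     | Databases     
Eve     | Linear Algebra
Wendy   | Physics       


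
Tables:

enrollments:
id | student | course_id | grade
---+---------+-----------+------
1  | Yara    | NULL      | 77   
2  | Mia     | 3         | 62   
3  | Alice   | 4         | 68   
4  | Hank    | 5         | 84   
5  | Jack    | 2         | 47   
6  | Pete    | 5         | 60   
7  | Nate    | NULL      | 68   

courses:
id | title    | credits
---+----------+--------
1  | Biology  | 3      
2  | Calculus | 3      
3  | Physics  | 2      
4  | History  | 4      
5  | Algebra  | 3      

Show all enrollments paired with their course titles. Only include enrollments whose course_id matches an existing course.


INNER JOIN keeps only enrollments rows whose course_id matches an id in courses. Walk through each enrollment:
  - enrollment 1 (Yara): course_id=NULL, no match -> dropped
  - enrollment 2 (Mia): course_id=3 -> matches Physics
  - enrollment 3 (Alice): course_id=4 -> matches History
  - enrollment 4 (Hank): course_id=5 -> matches Algebra
  - enrollment 5 (Jack): course_id=2 -> matches Calculus
  - enrollment 6 (Pete): course_id=5 -> matches Algebra
  - enrollment 7 (Nate): course_id=NULL, no match -> dropped
So 2 of 7 rows are dropped.

SQL:
SELECT a.student, b.title AS course
FROM enrollments a
INNER JOIN courses b ON a.course_id = b.id

Result:
student | course  
--------+---------
Mia     | Physics 
Alice   | History 
Hank    | Algebra 
Jack    | Calculus
Pete    | Algebra 


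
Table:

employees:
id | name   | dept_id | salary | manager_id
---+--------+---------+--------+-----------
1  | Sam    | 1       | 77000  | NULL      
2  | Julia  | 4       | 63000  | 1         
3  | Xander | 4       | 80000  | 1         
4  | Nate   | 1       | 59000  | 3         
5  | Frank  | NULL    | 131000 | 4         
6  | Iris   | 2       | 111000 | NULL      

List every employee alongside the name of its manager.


This is a self-join: employees is joined to a second copy of itself, matching each row's manager_id to another row's id. Use LEFT JOIN so rows with manager_id=NULL are kept.
  - employee 1 (Sam): manager_id=NULL -> NULL
  - employee 2 (Julia): manager_id=1 -> Sam
  - employee 3 (Xander): manager_id=1 -> Sam
  - employee 4 (Nate): manager_id=3 -> Xander
  - employee 5 (Frank): manager_id=4 -> Nate
  - employee 6 (Iris): manager_id=NULL -> NULL

SQL:
SELECT a.name AS item, b.name AS manager
FROM employees a
LEFT JOIN employees b ON a.manager_id = b.id

Result:
item   | manager
-------+--------
Sam    | NULL   
Julia  | Sam    
Xander | Sam    
Nate   | Xander 
Frank  | Nate   
Iris   | NULL   


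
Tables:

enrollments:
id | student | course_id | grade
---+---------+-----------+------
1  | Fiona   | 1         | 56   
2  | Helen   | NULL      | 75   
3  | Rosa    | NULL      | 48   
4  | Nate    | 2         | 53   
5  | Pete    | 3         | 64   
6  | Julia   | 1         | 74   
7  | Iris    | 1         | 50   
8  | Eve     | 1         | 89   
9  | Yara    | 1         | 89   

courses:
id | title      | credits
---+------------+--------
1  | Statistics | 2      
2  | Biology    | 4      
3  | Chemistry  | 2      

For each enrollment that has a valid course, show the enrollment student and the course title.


INNER JOIN keeps only enrollments rows whose course_id matches an id in courses. Walk through each enrollment:
  - enrollment 1 (Fiona): course_id=1 -> matches Statistics
  - enrollment 2 (Helen): course_id=NULL, no match -> dropped
  - enrollment 3 (Rosa): course_id=NULL, no match -> dropped
  - enrollment 4 (Nate): course_id=2 -> matches Biology
  - enrollment 5 (Pete): course_id=3 -> matches Chemistry
  - enrollment 6 (Julia): course_id=1 -> matches Statistics
  - enrollment 7 (Iris): course_id=1 -> matches Statistics
  - enrollment 8 (Eve): course_id=1 -> matches Statistics
  - enrollment 9 (Yara): course_id=1 -> matches Statistics
So 2 of 9 rows are dropped.

SQL:
SELECT a.student, b.title AS course
FROM enrollments a
INNER JOIN courses b ON a.course_id = b.id

Result:
student | course    
--------+-----------
Fiona   | Statistics
Nate    | Biology   
Pete    | Chemistry 
Julia   | Statistics
Iris    | Statistics
Eve     | Statistics
Yara    | Statistics


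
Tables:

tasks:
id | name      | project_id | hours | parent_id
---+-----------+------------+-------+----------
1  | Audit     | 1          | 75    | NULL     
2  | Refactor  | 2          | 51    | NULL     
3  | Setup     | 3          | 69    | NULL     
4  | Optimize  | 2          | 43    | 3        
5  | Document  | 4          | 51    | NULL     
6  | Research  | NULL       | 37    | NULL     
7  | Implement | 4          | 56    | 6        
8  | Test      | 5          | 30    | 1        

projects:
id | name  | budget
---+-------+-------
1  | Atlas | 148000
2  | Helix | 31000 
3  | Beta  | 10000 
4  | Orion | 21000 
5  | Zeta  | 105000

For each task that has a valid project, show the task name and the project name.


INNER JOIN keeps only tasks rows whose project_id matches an id in projects. Walk through each task:
  - task 1 (Audit): project_id=1 -> matches Atlas
  - task 2 (Refactor): project_id=2 -> matches Helix
  - task 3 (Setup): project_id=3 -> matches Beta
  - task 4 (Optimize): project_id=2 -> matches Helix
  - task 5 (Document): project_id=4 -> matches Orion
  - task 6 (Research): project_id=NULL, no match -> dropped
  - task 7 (Implement): project_id=4 -> matches Orion
  - task 8 (Test): project_id=5 -> matches Zeta
So 1 of 8 rows is dropped.

SQL:
SELECT a.name, b.name AS project
FROM tasks a
INNER JOIN projects b ON a.project_id = b.id

Result:
name      | project
----------+--------
Audit     | Atlas  
Refactor  | Helix  
Setup     | Beta   
Optimize  | Helix  
Document  | Orion  
Implement | Orion  
Test      | Zeta   


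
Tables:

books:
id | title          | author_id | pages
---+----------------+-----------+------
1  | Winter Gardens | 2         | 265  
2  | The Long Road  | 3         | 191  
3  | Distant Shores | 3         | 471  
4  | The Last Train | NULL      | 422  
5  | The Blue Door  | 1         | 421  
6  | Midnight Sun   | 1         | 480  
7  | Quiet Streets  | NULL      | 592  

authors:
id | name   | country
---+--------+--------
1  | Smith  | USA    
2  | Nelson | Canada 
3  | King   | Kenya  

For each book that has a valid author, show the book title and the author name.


INNER JOIN keeps only books rows whose author_id matches an id in authors. Walk through each book:
  - book 1 (Winter Gardens): author_id=2 -> matches Nelson
  - book 2 (The Long Road): author_id=3 -> matches King
  - book 3 (Distant Shores): author_id=3 -> matches King
  - book 4 (The Last Train): author_id=NULL, no match -> dropped
  - book 5 (The Blue Door): author_id=1 -> matches Smith
  - book 6 (Midnight Sun): author_id=1 -> matches Smith
  - book 7 (Quiet Streets): author_id=NULL, no match -> dropped
So 2 of 7 rows are dropped.

SQL:
SELECT a.title, b.name AS author
FROM books a
INNER JOIN authors b ON a.author_id = b.id

Result:
title          | author
---------------+-------
Winter Gardens | Nelson
The Long Road  | King  
Distant Shores | King  
The Blue Door  | Smith 
Midnight Sun   | Smith 


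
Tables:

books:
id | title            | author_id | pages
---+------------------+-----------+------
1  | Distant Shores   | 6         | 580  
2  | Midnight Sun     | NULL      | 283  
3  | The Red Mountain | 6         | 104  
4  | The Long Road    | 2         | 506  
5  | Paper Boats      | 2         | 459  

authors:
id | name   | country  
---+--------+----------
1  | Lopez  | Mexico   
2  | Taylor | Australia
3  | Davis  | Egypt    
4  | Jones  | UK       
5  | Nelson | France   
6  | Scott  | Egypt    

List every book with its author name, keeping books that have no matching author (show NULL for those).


LEFT JOIN keeps every row from books (the left table); where author_id has no match in authors, the author columns become NULL. Walk through each book:
  - book 1 (Distant Shores): author_id=6 -> matches Scott
  - book 2 (Midnight Sun): author_id=NULL, no match -> kept with NULL
  - book 3 (The Red Mountain): author_id=6 -> matches Scott
  - book 4 (The Long Road): author_id=2 -> matches Taylor
  - book 5 (Paper Boats): author_id=2 -> matches Taylor
All 5 rows appear; 1 has NULL author.

SQL:
SELECT a.title, b.name AS author
FROM books a
LEFT JOIN authors b ON a.author_id = b.id

Result:
title            | author
-----------------+-------
Distant Shores   | Scott 
Midnight Sun     | NULL  
The Red Mountain | Scott 
The Long Road    | Taylor
Paper Boats      | Taylor


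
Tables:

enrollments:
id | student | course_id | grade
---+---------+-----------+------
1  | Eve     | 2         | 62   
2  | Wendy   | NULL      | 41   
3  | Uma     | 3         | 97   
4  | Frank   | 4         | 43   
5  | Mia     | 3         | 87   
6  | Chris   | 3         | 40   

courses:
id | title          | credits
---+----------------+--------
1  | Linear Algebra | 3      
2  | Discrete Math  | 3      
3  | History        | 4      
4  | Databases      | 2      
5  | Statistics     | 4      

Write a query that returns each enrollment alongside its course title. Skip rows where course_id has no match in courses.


INNER JOIN keeps only enrollments rows whose course_id matches an id in courses. Walk through each enrollment:
  - enrollment 1 (Eve): course_id=2 -> matches Discrete Math
  - enrollment 2 (Wendy): course_id=NULL, no match -> dropped
  - enrollment 3 (Uma): course_id=3 -> matches History
  - enrollment 4 (Frank): course_id=4 -> matches Databases
  - enrollment 5 (Mia): course_id=3 -> matches History
  - enrollment 6 (Chris): course_id=3 -> matches History
So 1 of 6 rows is dropped.

SQL:
SELECT a.student, b.title AS course
FROM enrollments a
INNER JOIN courses b ON a.course_id = b.id

Result:
student | course       
--------+--------------
Eve     | Discrete Math
Uma     | History      
Frank   | Databases    
Mia     | History      
Chris   | History      


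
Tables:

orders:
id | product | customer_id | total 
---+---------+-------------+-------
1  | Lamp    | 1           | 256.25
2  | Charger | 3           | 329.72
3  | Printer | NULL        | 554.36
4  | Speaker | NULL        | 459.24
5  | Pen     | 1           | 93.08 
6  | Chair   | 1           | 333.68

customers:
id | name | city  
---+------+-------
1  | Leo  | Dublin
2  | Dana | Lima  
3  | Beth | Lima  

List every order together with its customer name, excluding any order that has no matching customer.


INNER JOIN keeps only orders rows whose customer_id matches an id in customers. Walk through each order:
  - order 1 (Lamp): customer_id=1 -> matches Leo
  - order 2 (Charger): customer_id=3 -> matches Beth
  - order 3 (Printer): customer_id=NULL, no match -> dropped
  - order 4 (Speaker): customer_id=NULL, no match -> dropped
  - order 5 (Pen): customer_id=1 -> matches Leo
  - order 6 (Chair): customer_id=1 -> matches Leo
So 2 of 6 rows are dropped.

SQL:
SELECT a.product, b.name AS customer
FROM orders a
INNER JOIN customers b ON a.customer_id = b.id

Result:
product | customer
--------+---------
Lamp    | Leo     
Charger | Beth    
Pen     | Leo     
Chair   | Leo     


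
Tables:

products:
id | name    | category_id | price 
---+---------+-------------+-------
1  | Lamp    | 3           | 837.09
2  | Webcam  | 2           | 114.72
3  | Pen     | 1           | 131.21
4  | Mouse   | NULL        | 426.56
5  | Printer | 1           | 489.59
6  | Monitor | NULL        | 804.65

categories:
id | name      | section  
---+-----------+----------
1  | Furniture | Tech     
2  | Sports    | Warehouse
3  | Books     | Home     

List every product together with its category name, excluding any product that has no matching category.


INNER JOIN keeps only products rows whose category_id matches an id in categories. Walk through each product:
  - product 1 (Lamp): category_id=3 -> matches Books
  - product 2 (Webcam): category_id=2 -> matches Sports
  - product 3 (Pen): category_id=1 -> matches Furniture
  - product 4 (Mouse): category_id=NULL, no match -> dropped
  - product 5 (Printer): category_id=1 -> matches Furniture
  - product 6 (Monitor): category_id=NULL, no match -> dropped
So 2 of 6 rows are dropped.

SQL:
SELECT a.name, b.name AS category
FROM products a
INNER JOIN categories b ON a.category_id = b.id

Result:
name    | category 
--------+----------
Lamp    | Books    
Webcam  | Sports   
Pen     | Furniture
Printer | Furniture


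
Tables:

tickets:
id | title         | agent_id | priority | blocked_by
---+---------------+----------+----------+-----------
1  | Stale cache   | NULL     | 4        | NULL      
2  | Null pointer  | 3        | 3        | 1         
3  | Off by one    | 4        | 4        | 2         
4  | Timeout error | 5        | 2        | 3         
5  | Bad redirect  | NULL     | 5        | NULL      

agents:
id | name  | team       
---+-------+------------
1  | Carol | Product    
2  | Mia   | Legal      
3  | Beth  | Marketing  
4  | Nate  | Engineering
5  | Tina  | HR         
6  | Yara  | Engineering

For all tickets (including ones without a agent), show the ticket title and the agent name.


LEFT JOIN keeps every row from tickets (the left table); where agent_id has no match in agents, the agent columns become NULL. Walk through each ticket:
  - ticket 1 (Stale cache): agent_id=NULL, no match -> kept with NULL
  - ticket 2 (Null pointer): agent_id=3 -> matches Beth
  - ticket 3 (Off by one): agent_id=4 -> matches Nate
  - ticket 4 (Timeout error): agent_id=5 -> matches Tina
  - ticket 5 (Bad redirect): agent_id=NULL, no match -> kept with NULL
All 5 rows appear; 2 have NULL agent.

SQL:
SELECT a.title, b.name AS agent
FROM tickets a
LEFT JOIN agents b ON a.agent_id = b.id

Result:
title         | agent
--------------+------
Stale cache   | NULL 
Null pointer  | Beth 
Off by one    | Nate 
Timeout error | Tina 
Bad redirect  | NULL 


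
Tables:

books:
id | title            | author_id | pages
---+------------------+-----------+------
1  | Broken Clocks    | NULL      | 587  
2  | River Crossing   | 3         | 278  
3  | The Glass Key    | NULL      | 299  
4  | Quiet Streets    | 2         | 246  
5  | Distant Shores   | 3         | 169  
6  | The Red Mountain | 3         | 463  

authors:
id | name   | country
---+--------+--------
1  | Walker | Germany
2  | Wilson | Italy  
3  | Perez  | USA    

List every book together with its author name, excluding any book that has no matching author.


INNER JOIN keeps only books rows whose author_id matches an id in authors. Walk through each book:
  - book 1 (Broken Clocks): author_id=NULL, no match -> dropped
  - book 2 (River Crossing): author_id=3 -> matches Perez
  - book 3 (The Glass Key): author_id=NULL, no match -> dropped
  - book 4 (Quiet Streets): author_id=2 -> matches Wilson
  - book 5 (Distant Shores): author_id=3 -> matches Perez
  - book 6 (The Red Mountain): author_id=3 -> matches Perez
So 2 of 6 rows are dropped.

SQL:
SELECT a.title, b.name AS author
FROM books a
INNER JOIN authors b ON a.author_id = b.id

Result:
title            | author
-----------------+-------
River Crossing   | Perez 
Quiet Streets    | Wilson
Distant Shores   | Perez 
The Red Mountain | Perez 


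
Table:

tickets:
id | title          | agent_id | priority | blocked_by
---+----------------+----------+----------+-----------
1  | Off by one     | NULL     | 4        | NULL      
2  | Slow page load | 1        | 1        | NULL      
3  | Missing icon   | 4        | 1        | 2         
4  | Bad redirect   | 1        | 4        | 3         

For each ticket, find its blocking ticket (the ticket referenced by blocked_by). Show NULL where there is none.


This is a self-join: tickets is joined to a second copy of itself, matching each row's blocked_by to another row's id. Use LEFT JOIN so rows with blocked_by=NULL are kept.
  - ticket 1 (Off by one): blocked_by=NULL -> NULL
  - ticket 2 (Slow page load): blocked_by=NULL -> NULL
  - ticket 3 (Missing icon): blocked_by=2 -> Slow page load
  - ticket 4 (Bad redirect): blocked_by=3 -> Missing icon

SQL:
SELECT a.title AS item, b.title AS blocked_by
FROM tickets a
LEFT JOIN tickets b ON a.blocked_by = b.id

Result:
item           | blocked_by    
---------------+---------------
Off by one     | NULL          
Slow page load | NULL          
Missing icon   | Slow page load
Bad redirect   | Missing icon  


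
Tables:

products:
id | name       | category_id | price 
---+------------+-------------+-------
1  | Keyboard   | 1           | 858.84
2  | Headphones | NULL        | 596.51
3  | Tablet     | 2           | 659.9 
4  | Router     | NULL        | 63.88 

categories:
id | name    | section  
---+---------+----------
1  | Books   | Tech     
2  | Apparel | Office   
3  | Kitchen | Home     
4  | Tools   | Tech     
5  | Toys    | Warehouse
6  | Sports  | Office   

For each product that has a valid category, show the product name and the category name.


INNER JOIN keeps only products rows whose category_id matches an id in categories. Walk through each product:
  - product 1 (Keyboard): category_id=1 -> matches Books
  - product 2 (Headphones): category_id=NULL, no match -> dropped
  - product 3 (Tablet): category_id=2 -> matches Apparel
  - product 4 (Router): category_id=NULL, no match -> dropped
So 2 of 4 rows are dropped.

SQL:
SELECT a.name, b.name AS category
FROM products a
INNER JOIN categories b ON a.category_id = b.id

Result:
name     | category
---------+---------
Keyboard | Books   
Tablet   | Apparel 


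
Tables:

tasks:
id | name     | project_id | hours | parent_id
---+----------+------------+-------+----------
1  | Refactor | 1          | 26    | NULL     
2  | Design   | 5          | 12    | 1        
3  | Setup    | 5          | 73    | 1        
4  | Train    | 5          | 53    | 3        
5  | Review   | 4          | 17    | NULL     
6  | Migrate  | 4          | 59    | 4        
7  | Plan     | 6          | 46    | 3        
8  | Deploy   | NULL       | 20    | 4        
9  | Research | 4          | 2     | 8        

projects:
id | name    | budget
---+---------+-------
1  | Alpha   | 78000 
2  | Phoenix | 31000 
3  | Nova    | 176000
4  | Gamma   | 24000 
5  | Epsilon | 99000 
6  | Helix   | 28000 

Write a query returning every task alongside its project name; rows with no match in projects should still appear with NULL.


LEFT JOIN keeps every row from tasks (the left table); where project_id has no match in projects, the project columns become NULL. Walk through each task:
  - task 1 (Refactor): project_id=1 -> matches Alpha
  - task 2 (Design): project_id=5 -> matches Epsilon
  - task 3 (Setup): project_id=5 -> matches Epsilon
  - task 4 (Train): project_id=5 -> matches Epsilon
  - task 5 (Review): project_id=4 -> matches Gamma
  - task 6 (Migrate): project_id=4 -> matches Gamma
  - task 7 (Plan): project_id=6 -> matches Helix
  - task 8 (Deploy): project_id=NULL, no match -> kept with NULL
  - task 9 (Research): project_id=4 -> matches Gamma
All 9 rows appear; 1 has NULL project.

SQL:
SELECT a.name, b.name AS project
FROM tasks a
LEFT JOIN projects b ON a.project_id = b.id

Result:
name     | project
---------+--------
Refactor | Alpha  
Design   | Epsilon
Setup    | Epsilon
Train    | Epsilon
Review   | Gamma  
Migrate  | Gamma  
Plan     | Helix  
Deploy   | NULL   
Research | Gamma  


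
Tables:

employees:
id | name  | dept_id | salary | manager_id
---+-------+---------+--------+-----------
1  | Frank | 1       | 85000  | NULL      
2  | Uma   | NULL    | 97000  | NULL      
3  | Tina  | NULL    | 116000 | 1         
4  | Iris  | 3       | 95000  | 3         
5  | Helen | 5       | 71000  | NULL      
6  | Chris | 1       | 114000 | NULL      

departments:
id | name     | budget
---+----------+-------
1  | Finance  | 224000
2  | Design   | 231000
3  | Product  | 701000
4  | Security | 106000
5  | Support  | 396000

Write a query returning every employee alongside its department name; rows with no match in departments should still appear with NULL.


LEFT JOIN keeps every row from employees (the left table); where dept_id has no match in departments, the department columns become NULL. Walk through each employee:
  - employee 1 (Frank): dept_id=1 -> matches Finance
  - employee 2 (Uma): dept_id=NULL, no match -> kept with NULL
  - employee 3 (Tina): dept_id=NULL, no match -> kept with NULL
  - employee 4 (Iris): dept_id=3 -> matches Product
  - employee 5 (Helen): dept_id=5 -> matches Support
  - employee 6 (Chris): dept_id=1 -> matches Finance
All 6 rows appear; 2 have NULL department.

SQL:
SELECT a.name, b.name AS department
FROM employees a
LEFT JOIN departments b ON a.dept_id = b.id

Result:
name  | department
------+-----------
Frank | Finance   
Uma   | NULL      
Tina  | NULL      
Iris  | Product   
Helen | Support   
Chris | Finance   


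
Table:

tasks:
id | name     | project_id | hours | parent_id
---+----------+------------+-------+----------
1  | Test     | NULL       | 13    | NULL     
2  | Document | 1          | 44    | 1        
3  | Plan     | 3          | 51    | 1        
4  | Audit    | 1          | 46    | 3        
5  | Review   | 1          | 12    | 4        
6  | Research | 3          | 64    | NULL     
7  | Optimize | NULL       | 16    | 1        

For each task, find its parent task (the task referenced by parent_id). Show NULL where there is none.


This is a self-join: tasks is joined to a second copy of itself, matching each row's parent_id to another row's id. Use LEFT JOIN so rows with parent_id=NULL are kept.
  - task 1 (Test): parent_id=NULL -> NULL
  - task 2 (Document): parent_id=1 -> Test
  - task 3 (Plan): parent_id=1 -> Test
  - task 4 (Audit): parent_id=3 -> Plan
  - task 5 (Review): parent_id=4 -> Audit
  - task 6 (Research): parent_id=NULL -> NULL
  - task 7 (Optimize): parent_id=1 -> Test

SQL:
SELECT a.name AS item, b.name AS parent
FROM tasks a
LEFT JOIN tasks b ON a.parent_id = b.id

Result:
item     | parent
---------+-------
Test     | NULL  
Document | Test  
Plan     | Test  
Audit    | Plan  
Review   | Audit 
Research | NULL  
Optimize | Test  


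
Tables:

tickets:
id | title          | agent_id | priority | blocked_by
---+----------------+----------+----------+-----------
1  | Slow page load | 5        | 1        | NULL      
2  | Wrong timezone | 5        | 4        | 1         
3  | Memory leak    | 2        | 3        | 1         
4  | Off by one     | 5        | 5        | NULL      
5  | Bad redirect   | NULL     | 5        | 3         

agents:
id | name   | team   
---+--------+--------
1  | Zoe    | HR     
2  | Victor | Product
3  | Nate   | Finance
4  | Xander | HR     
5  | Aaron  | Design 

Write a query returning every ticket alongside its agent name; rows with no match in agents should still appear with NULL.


LEFT JOIN keeps every row from tickets (the left table); where agent_id has no match in agents, the agent columns become NULL. Walk through each ticket:
  - ticket 1 (Slow page load): agent_id=5 -> matches Aaron
  - ticket 2 (Wrong timezone): agent_id=5 -> matches Aaron
  - ticket 3 (Memory leak): agent_id=2 -> matches Victor
  - ticket 4 (Off by one): agent_id=5 -> matches Aaron
  - ticket 5 (Bad redirect): agent_id=NULL, no match -> kept with NULL
All 5 rows appear; 1 has NULL agent.

SQL:
SELECT a.title, b.name AS agent
FROM tickets a
LEFT JOIN agents b ON a.agent_id = b.id

Result:
title          | agent 
---------------+-------
Slow page load | Aaron 
Wrong timezone | Aaron 
Memory leak    | Victor
Off by one     | Aaron 
Bad redirect   | NULL  


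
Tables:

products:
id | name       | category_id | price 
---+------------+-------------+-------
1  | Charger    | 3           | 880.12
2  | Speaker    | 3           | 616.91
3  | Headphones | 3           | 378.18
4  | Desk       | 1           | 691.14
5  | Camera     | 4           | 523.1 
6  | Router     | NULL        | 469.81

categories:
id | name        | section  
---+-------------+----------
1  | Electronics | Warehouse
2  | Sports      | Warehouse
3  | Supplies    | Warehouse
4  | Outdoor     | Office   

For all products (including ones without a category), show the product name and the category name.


LEFT JOIN keeps every row from products (the left table); where category_id has no match in categories, the category columns become NULL. Walk through each product:
  - product 1 (Charger): category_id=3 -> matches Supplies
  - product 2 (Speaker): category_id=3 -> matches Supplies
  - product 3 (Headphones): category_id=3 -> matches Supplies
  - product 4 (Desk): category_id=1 -> matches Electronics
  - product 5 (Camera): category_id=4 -> matches Outdoor
  - product 6 (Router): category_id=NULL, no match -> kept with NULL
All 6 rows appear; 1 has NULL category.

SQL:
SELECT a.name, b.name AS category
FROM products a
LEFT JOIN categories b ON a.category_id = b.id

Result:
name       | category   
-----------+------------
Charger    | Supplies   
Speaker    | Supplies   
Headphones | Supplies   
Desk       | Electronics
Camera     | Outdoor    
Router     | NULL       


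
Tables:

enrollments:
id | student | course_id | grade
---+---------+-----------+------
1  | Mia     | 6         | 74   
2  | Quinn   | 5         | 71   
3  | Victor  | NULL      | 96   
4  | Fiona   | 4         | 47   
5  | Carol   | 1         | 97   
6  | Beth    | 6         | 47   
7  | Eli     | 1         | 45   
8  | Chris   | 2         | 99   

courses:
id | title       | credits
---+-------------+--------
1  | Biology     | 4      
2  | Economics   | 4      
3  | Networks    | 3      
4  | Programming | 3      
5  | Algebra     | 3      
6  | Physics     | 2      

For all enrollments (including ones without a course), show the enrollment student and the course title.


LEFT JOIN keeps every row from enrollments (the left table); where course_id has no match in courses, the course columns become NULL. Walk through each enrollment:
  - enrollment 1 (Mia): course_id=6 -> matches Physics
  - enrollment 2 (Quinn): course_id=5 -> matches Algebra
  - enrollment 3 (Victor): course_id=NULL, no match -> kept with NULL
  - enrollment 4 (Fiona): course_id=4 -> matches Programming
  - enrollment 5 (Carol): course_id=1 -> matches Biology
  - enrollment 6 (Beth): course_id=6 -> matches Physics
  - enrollment 7 (Eli): course_id=1 -> matches Biology
  - enrollment 8 (Chris): course_id=2 -> matches Economics
All 8 rows appear; 1 has NULL course.

SQL:
SELECT a.student, b.title AS course
FROM enrollments a
LEFT JOIN courses b ON a.course_id = b.id

Result:
student | course     
--------+------------
Mia     | Physics    
Quinn   | Algebra    
Victor  | NULL       
Fiona   | Programming
Carol   | Biology    
Beth    | Physics    
Eli     | Biology    
Chris   | Economics  


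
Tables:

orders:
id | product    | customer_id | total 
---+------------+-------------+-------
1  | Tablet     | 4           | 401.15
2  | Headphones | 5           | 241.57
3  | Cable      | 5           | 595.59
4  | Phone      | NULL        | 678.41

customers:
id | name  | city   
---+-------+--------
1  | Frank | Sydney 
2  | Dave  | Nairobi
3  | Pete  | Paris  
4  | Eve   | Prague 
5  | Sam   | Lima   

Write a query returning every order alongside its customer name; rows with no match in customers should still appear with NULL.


LEFT JOIN keeps every row from orders (the left table); where customer_id has no match in customers, the customer columns become NULL. Walk through each order:
  - order 1 (Tablet): customer_id=4 -> matches Eve
  - order 2 (Headphones): customer_id=5 -> matches Sam
  - order 3 (Cable): customer_id=5 -> matches Sam
  - order 4 (Phone): customer_id=NULL, no match -> kept with NULL
All 4 rows appear; 1 has NULL customer.

SQL:
SELECT a.product, b.name AS customer
FROM orders a
LEFT JOIN customers b ON a.customer_id = b.id

Result:
product    | customer
-----------+---------
Tablet     | Eve     
Headphones | Sam     
Cable      | Sam     
Phone      | NULL    


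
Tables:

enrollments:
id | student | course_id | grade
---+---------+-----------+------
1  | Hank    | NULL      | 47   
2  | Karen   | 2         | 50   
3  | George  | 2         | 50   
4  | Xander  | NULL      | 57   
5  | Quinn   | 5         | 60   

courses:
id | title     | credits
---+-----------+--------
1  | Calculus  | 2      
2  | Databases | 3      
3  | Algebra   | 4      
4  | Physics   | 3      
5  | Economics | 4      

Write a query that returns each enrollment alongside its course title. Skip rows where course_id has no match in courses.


INNER JOIN keeps only enrollments rows whose course_id matches an id in courses. Walk through each enrollment:
  - enrollment 1 (Hank): course_id=NULL, no match -> dropped
  - enrollment 2 (Karen): course_id=2 -> matches Databases
  - enrollment 3 (George): course_id=2 -> matches Databases
  - enrollment 4 (Xander): course_id=NULL, no match -> dropped
  - enrollment 5 (Quinn): course_id=5 -> matches Economics
So 2 of 5 rows are dropped.

SQL:
SELECT a.student, b.title AS course
FROM enrollments a
INNER JOIN courses b ON a.course_id = b.id

Result:
student | course   
--------+----------
Karen   | Databases
George  | Databases
Quinn   | Economics


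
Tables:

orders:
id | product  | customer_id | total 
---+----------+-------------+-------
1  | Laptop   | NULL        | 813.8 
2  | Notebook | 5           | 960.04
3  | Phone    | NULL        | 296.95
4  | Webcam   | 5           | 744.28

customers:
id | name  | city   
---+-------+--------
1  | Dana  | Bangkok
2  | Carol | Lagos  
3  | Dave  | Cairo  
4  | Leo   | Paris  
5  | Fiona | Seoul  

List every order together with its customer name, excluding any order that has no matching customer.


INNER JOIN keeps only orders rows whose customer_id matches an id in customers. Walk through each order:
  - order 1 (Laptop): customer_id=NULL, no match -> dropped
  - order 2 (Notebook): customer_id=5 -> matches Fiona
  - order 3 (Phone): customer_id=NULL, no match -> dropped
  - order 4 (Webcam): customer_id=5 -> matches Fiona
So 2 of 4 rows are dropped.

SQL:
SELECT a.product, b.name AS customer
FROM orders a
INNER JOIN customers b ON a.customer_id = b.id

Result:
product  | customer
---------+---------
Notebook | Fiona   
Webcam   | Fiona   


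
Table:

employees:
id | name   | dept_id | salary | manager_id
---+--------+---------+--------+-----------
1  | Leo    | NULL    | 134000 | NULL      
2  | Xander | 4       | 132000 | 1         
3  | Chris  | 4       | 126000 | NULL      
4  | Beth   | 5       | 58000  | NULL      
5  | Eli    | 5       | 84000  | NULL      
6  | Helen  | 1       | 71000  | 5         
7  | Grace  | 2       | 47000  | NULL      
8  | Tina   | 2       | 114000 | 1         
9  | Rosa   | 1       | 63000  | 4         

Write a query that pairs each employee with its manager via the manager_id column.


This is a self-join: employees is joined to a second copy of itself, matching each row's manager_id to another row's id. Use LEFT JOIN so rows with manager_id=NULL are kept.
  - employee 1 (Leo): manager_id=NULL -> NULL
  - employee 2 (Xander): manager_id=1 -> Leo
  - employee 3 (Chris): manager_id=NULL -> NULL
  - employee 4 (Beth): manager_id=NULL -> NULL
  - employee 5 (Eli): manager_id=NULL -> NULL
  - employee 6 (Helen): manager_id=5 -> Eli
  - employee 7 (Grace): manager_id=NULL -> NULL
  - employee 8 (Tina): manager_id=1 -> Leo
  - employee 9 (Rosa): manager_id=4 -> Beth

SQL:
SELECT a.name AS item, b.name AS manager
FROM employees a
LEFT JOIN employees b ON a.manager_id = b.id

Result:
item   | manager
-------+--------
Leo    | NULL   
Xander | Leo    
Chris  | NULL   
Beth   | NULL   
Eli    | NULL   
Helen  | Eli    
Grace  | NULL   
Tina   | Leo    
Rosa   | Beth   


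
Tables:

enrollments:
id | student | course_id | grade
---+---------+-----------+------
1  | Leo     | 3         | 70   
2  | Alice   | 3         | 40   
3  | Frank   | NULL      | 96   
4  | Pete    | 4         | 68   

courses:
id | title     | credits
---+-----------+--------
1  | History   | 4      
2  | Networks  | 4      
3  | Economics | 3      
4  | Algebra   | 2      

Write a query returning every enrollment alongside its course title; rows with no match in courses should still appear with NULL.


LEFT JOIN keeps every row from enrollments (the left table); where course_id has no match in courses, the course columns become NULL. Walk through each enrollment:
  - enrollment 1 (Leo): course_id=3 -> matches Economics
  - enrollment 2 (Alice): course_id=3 -> matches Economics
  - enrollment 3 (Frank): course_id=NULL, no match -> kept with NULL
  - enrollment 4 (Pete): course_id=4 -> matches Algebra
All 4 rows appear; 1 has NULL course.

SQL:
SELECT a.student, b.title AS course
FROM enrollments a
LEFT JOIN courses b ON a.course_id = b.id

Result:
student | course   
--------+----------
Leo     | Economics
Alice   | Economics
Frank   | NULL     
Pete    | Algebra  


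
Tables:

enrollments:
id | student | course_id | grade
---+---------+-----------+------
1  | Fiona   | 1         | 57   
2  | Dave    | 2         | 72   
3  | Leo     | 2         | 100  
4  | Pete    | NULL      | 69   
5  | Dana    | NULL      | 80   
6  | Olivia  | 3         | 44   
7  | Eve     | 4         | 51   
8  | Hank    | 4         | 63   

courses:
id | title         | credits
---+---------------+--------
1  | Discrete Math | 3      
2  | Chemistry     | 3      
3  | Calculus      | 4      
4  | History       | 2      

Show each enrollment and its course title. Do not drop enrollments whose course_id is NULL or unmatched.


LEFT JOIN keeps every row from enrollments (the left table); where course_id has no match in courses, the course columns become NULL. Walk through each enrollment:
  - enrollment 1 (Fiona): course_id=1 -> matches Discrete Math
  - enrollment 2 (Dave): course_id=2 -> matches Chemistry
  - enrollment 3 (Leo): course_id=2 -> matches Chemistry
  - enrollment 4 (Pete): course_id=NULL, no match -> kept with NULL
  - enrollment 5 (Dana): course_id=NULL, no match -> kept with NULL
  - enrollment 6 (Olivia): course_id=3 -> matches Calculus
  - enrollment 7 (Eve): course_id=4 -> matches History
  - enrollment 8 (Hank): course_id=4 -> matches History
All 8 rows appear; 2 have NULL course.

SQL:
SELECT a.student, b.title AS course
FROM enrollments a
LEFT JOIN courses b ON a.course_id = b.id

Result:
student | course       
--------+--------------
Fiona   | Discrete Math
Dave    | Chemistry    
Leo     | Chemistry    
Pete    | NULL         
Dana    | NULL         
Olivia  | Calculus     
Eve     | History      
Hank    | History      


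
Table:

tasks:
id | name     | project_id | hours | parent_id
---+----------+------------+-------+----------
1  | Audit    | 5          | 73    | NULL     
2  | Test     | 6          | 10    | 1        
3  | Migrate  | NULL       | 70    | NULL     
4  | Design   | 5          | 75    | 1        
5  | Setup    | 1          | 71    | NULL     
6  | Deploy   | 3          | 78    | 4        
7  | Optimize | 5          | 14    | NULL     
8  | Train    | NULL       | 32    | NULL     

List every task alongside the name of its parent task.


This is a self-join: tasks is joined to a second copy of itself, matching each row's parent_id to another row's id. Use LEFT JOIN so rows with parent_id=NULL are kept.
  - task 1 (Audit): parent_id=NULL -> NULL
  - task 2 (Test): parent_id=1 -> Audit
  - task 3 (Migrate): parent_id=NULL -> NULL
  - task 4 (Design): parent_id=1 -> Audit
  - task 5 (Setup): parent_id=NULL -> NULL
  - task 6 (Deploy): parent_id=4 -> Design
  - task 7 (Optimize): parent_id=NULL -> NULL
  - task 8 (Train): parent_id=NULL -> NULL

SQL:
SELECT a.name AS item, b.name AS parent
FROM tasks a
LEFT JOIN tasks b ON a.parent_id = b.id

Result:
item     | parent
---------+-------
Audit    | NULL  
Test     | Audit 
Migrate  | NULL  
Design   | Audit 
Setup    | NULL  
Deploy   | Design
Optimize | NULL  
Train    | NULL  
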